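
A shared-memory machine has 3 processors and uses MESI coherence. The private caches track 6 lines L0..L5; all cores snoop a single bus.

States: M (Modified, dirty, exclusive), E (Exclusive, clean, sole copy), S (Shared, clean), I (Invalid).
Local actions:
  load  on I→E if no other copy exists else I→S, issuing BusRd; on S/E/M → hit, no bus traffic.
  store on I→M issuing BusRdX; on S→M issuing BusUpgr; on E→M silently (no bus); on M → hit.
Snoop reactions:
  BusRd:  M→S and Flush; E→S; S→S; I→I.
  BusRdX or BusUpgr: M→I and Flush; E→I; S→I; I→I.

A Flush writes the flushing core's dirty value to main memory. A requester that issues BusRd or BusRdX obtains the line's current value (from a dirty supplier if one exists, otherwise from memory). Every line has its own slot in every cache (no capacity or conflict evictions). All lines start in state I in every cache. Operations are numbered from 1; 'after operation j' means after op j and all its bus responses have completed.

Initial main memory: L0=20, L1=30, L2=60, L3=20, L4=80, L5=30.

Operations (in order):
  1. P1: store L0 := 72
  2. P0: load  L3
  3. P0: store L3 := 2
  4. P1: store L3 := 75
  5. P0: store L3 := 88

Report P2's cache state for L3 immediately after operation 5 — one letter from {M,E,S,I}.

state = I

[1] P1: store L0 := 72 | P0:I, P1:M(72), P2:I | bus: BusRdX
[2] P0: load  L3 | P0:E(20), P1:I, P2:I | bus: BusRd
[3] P0: store L3 := 2 | P0:M(2), P1:I, P2:I | bus: none
[4] P1: store L3 := 75 | P0:I, P1:M(75), P2:I | bus: BusRdX,Flush
[5] P0: store L3 := 88 | P0:M(88), P1:I, P2:I | bus: BusRdX,Flush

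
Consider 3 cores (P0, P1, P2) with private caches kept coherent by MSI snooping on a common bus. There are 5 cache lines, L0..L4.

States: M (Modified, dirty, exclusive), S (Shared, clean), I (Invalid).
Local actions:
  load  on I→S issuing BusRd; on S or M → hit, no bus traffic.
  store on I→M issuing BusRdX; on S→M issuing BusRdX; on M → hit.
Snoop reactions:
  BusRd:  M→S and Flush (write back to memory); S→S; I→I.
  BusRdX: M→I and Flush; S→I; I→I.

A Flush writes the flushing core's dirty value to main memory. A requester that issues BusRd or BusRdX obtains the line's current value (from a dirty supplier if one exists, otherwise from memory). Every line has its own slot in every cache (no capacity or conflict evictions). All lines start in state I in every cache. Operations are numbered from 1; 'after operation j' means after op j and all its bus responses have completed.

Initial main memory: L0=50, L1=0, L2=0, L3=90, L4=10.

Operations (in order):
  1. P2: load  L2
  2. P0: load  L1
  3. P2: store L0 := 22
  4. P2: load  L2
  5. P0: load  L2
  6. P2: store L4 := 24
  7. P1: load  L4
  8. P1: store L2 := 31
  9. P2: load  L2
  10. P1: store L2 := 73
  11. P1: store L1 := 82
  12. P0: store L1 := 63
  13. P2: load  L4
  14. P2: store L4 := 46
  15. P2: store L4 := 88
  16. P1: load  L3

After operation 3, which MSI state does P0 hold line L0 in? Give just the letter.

state = I

step 1: P2: load  L2  ⟶  IIS  (L2)  txn=BusRd  M[L2]=0
step 2: P0: load  L1  ⟶  SII  (L1)  txn=BusRd  M[L1]=0
step 3: P2: store L0 := 22  ⟶  IIM  (L0)  txn=BusRdX  M[L0]=50
step 4: P2: load  L2  ⟶  IIS  (L2)  txn=∅  M[L2]=0
step 5: P0: load  L2  ⟶  SIS  (L2)  txn=BusRd  M[L2]=0
step 6: P2: store L4 := 24  ⟶  IIM  (L4)  txn=BusRdX  M[L4]=10
step 7: P1: load  L4  ⟶  ISS  (L4)  txn=BusRd+Flush  M[L4]=24
step 8: P1: store L2 := 31  ⟶  IMI  (L2)  txn=BusRdX  M[L2]=0
step 9: P2: load  L2  ⟶  ISS  (L2)  txn=BusRd+Flush  M[L2]=31
step 10: P1: store L2 := 73  ⟶  IMI  (L2)  txn=BusRdX  M[L2]=31
step 11: P1: store L1 := 82  ⟶  IMI  (L1)  txn=BusRdX  M[L1]=0
step 12: P0: store L1 := 63  ⟶  MII  (L1)  txn=BusRdX+Flush  M[L1]=82
step 13: P2: load  L4  ⟶  ISS  (L4)  txn=∅  M[L4]=24
step 14: P2: store L4 := 46  ⟶  IIM  (L4)  txn=BusRdX  M[L4]=24
step 15: P2: store L4 := 88  ⟶  IIM  (L4)  txn=∅  M[L4]=24
step 16: P1: load  L3  ⟶  ISI  (L3)  txn=BusRd  M[L3]=90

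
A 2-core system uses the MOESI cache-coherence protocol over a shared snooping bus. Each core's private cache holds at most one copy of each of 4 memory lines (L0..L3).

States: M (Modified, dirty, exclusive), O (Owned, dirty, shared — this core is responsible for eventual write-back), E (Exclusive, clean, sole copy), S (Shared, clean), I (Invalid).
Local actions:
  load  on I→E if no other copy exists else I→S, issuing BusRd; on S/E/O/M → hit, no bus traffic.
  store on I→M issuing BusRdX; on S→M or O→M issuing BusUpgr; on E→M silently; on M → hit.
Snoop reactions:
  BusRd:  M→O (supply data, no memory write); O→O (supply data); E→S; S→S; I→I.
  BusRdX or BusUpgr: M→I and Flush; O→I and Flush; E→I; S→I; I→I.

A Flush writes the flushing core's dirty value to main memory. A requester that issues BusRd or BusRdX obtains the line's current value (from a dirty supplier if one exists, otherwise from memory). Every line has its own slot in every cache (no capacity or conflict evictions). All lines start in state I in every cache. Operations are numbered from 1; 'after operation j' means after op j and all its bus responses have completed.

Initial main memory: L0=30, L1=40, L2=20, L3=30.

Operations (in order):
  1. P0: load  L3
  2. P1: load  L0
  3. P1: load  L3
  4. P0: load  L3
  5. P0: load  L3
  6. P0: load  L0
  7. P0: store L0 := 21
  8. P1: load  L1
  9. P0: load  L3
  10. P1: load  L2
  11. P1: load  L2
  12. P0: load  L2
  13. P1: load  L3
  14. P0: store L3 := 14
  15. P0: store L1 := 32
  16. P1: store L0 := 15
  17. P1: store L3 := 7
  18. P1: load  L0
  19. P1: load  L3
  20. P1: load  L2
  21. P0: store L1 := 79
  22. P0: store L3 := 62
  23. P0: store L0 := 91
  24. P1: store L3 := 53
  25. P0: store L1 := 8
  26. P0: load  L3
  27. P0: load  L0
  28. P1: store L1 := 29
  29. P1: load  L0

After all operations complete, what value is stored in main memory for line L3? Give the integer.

memory[L3] = 62

step 1: P0: load  L3  ⟶  EI  (L3)  txn=BusRd  M[L3]=30
step 2: P1: load  L0  ⟶  IE  (L0)  txn=BusRd  M[L0]=30
step 3: P1: load  L3  ⟶  SS  (L3)  txn=BusRd  M[L3]=30
step 4: P0: load  L3  ⟶  SS  (L3)  txn=∅  M[L3]=30
step 5: P0: load  L3  ⟶  SS  (L3)  txn=∅  M[L3]=30
step 6: P0: load  L0  ⟶  SS  (L0)  txn=BusRd  M[L0]=30
step 7: P0: store L0 := 21  ⟶  MI  (L0)  txn=BusUpgr  M[L0]=30
step 8: P1: load  L1  ⟶  IE  (L1)  txn=BusRd  M[L1]=40
step 9: P0: load  L3  ⟶  SS  (L3)  txn=∅  M[L3]=30
step 10: P1: load  L2  ⟶  IE  (L2)  txn=BusRd  M[L2]=20
step 11: P1: load  L2  ⟶  IE  (L2)  txn=∅  M[L2]=20
step 12: P0: load  L2  ⟶  SS  (L2)  txn=BusRd  M[L2]=20
step 13: P1: load  L3  ⟶  SS  (L3)  txn=∅  M[L3]=30
step 14: P0: store L3 := 14  ⟶  MI  (L3)  txn=BusUpgr  M[L3]=30
step 15: P0: store L1 := 32  ⟶  MI  (L1)  txn=BusRdX  M[L1]=40
step 16: P1: store L0 := 15  ⟶  IM  (L0)  txn=BusRdX+Flush  M[L0]=21
step 17: P1: store L3 := 7  ⟶  IM  (L3)  txn=BusRdX+Flush  M[L3]=14
step 18: P1: load  L0  ⟶  IM  (L0)  txn=∅  M[L0]=21
step 19: P1: load  L3  ⟶  IM  (L3)  txn=∅  M[L3]=14
step 20: P1: load  L2  ⟶  SS  (L2)  txn=∅  M[L2]=20
step 21: P0: store L1 := 79  ⟶  MI  (L1)  txn=∅  M[L1]=40
step 22: P0: store L3 := 62  ⟶  MI  (L3)  txn=BusRdX+Flush  M[L3]=7
step 23: P0: store L0 := 91  ⟶  MI  (L0)  txn=BusRdX+Flush  M[L0]=15
step 24: P1: store L3 := 53  ⟶  IM  (L3)  txn=BusRdX+Flush  M[L3]=62
step 25: P0: store L1 := 8  ⟶  MI  (L1)  txn=∅  M[L1]=40
step 26: P0: load  L3  ⟶  SO  (L3)  txn=BusRd  M[L3]=62
step 27: P0: load  L0  ⟶  MI  (L0)  txn=∅  M[L0]=15
step 28: P1: store L1 := 29  ⟶  IM  (L1)  txn=BusRdX+Flush  M[L1]=8
step 29: P1: load  L0  ⟶  OS  (L0)  txn=BusRd  M[L0]=15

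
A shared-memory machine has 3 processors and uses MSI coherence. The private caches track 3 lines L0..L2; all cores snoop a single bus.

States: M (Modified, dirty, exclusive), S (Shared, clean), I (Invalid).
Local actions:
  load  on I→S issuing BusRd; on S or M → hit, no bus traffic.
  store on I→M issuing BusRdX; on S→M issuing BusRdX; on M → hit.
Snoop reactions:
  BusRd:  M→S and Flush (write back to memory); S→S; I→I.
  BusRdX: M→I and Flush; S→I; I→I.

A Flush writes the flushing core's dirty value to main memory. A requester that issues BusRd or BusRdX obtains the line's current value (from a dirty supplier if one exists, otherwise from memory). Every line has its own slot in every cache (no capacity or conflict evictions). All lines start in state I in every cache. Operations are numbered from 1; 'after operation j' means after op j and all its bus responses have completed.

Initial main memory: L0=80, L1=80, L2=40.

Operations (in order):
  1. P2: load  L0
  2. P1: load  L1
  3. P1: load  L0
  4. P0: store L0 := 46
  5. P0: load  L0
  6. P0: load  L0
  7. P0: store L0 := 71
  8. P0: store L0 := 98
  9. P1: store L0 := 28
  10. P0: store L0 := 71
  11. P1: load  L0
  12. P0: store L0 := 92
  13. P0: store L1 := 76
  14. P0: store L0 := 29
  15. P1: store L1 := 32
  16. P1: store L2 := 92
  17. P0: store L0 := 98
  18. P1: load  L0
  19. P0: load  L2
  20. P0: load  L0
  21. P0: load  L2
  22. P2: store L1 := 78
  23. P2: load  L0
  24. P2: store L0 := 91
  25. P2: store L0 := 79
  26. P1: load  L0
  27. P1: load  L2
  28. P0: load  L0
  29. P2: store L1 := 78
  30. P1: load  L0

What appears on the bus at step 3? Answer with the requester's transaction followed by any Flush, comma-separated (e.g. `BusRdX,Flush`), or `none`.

bus = BusRd

[1] P2: load  L0 | P0:I, P1:I, P2:S(80) | bus: BusRd
[2] P1: load  L1 | P0:I, P1:S(80), P2:I | bus: BusRd
[3] P1: load  L0 | P0:I, P1:S(80), P2:S(80) | bus: BusRd
[4] P0: store L0 := 46 | P0:M(46), P1:I, P2:I | bus: BusRdX
[5] P0: load  L0 | P0:M(46), P1:I, P2:I | bus: none
[6] P0: load  L0 | P0:M(46), P1:I, P2:I | bus: none
[7] P0: store L0 := 71 | P0:M(71), P1:I, P2:I | bus: none
[8] P0: store L0 := 98 | P0:M(98), P1:I, P2:I | bus: none
[9] P1: store L0 := 28 | P0:I, P1:M(28), P2:I | bus: BusRdX,Flush
[10] P0: store L0 := 71 | P0:M(71), P1:I, P2:I | bus: BusRdX,Flush
[11] P1: load  L0 | P0:S(71), P1:S(71), P2:I | bus: BusRd,Flush
[12] P0: store L0 := 92 | P0:M(92), P1:I, P2:I | bus: BusRdX
[13] P0: store L1 := 76 | P0:M(76), P1:I, P2:I | bus: BusRdX
[14] P0: store L0 := 29 | P0:M(29), P1:I, P2:I | bus: none
[15] P1: store L1 := 32 | P0:I, P1:M(32), P2:I | bus: BusRdX,Flush
[16] P1: store L2 := 92 | P0:I, P1:M(92), P2:I | bus: BusRdX
[17] P0: store L0 := 98 | P0:M(98), P1:I, P2:I | bus: none
[18] P1: load  L0 | P0:S(98), P1:S(98), P2:I | bus: BusRd,Flush
[19] P0: load  L2 | P0:S(92), P1:S(92), P2:I | bus: BusRd,Flush
[20] P0: load  L0 | P0:S(98), P1:S(98), P2:I | bus: none
[21] P0: load  L2 | P0:S(92), P1:S(92), P2:I | bus: none
[22] P2: store L1 := 78 | P0:I, P1:I, P2:M(78) | bus: BusRdX,Flush
[23] P2: load  L0 | P0:S(98), P1:S(98), P2:S(98) | bus: BusRd
[24] P2: store L0 := 91 | P0:I, P1:I, P2:M(91) | bus: BusRdX
[25] P2: store L0 := 79 | P0:I, P1:I, P2:M(79) | bus: none
[26] P1: load  L0 | P0:I, P1:S(79), P2:S(79) | bus: BusRd,Flush
[27] P1: load  L2 | P0:S(92), P1:S(92), P2:I | bus: none
[28] P0: load  L0 | P0:S(79), P1:S(79), P2:S(79) | bus: BusRd
[29] P2: store L1 := 78 | P0:I, P1:I, P2:M(78) | bus: none
[30] P1: load  L0 | P0:S(79), P1:S(79), P2:S(79) | bus: none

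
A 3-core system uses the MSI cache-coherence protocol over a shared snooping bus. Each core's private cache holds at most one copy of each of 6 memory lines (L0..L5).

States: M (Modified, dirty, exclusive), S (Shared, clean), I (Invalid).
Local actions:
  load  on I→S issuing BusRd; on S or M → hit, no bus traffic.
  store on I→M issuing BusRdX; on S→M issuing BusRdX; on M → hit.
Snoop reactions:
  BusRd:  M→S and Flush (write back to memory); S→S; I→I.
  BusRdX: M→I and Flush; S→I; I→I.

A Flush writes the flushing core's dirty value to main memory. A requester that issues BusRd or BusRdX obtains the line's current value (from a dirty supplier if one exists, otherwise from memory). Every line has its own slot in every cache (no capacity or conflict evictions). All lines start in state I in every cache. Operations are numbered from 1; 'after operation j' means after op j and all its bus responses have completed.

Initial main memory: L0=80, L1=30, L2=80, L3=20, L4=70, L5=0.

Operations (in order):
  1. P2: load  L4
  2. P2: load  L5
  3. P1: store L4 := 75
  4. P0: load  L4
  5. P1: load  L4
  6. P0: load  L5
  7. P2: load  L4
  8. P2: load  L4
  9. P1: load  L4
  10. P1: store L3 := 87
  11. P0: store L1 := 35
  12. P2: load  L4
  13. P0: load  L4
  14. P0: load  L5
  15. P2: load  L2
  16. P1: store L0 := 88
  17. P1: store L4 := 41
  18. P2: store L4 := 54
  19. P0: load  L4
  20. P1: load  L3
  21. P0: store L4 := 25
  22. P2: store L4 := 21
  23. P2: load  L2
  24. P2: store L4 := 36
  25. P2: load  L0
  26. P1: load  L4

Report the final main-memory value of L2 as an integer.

  op1 P2: load  L4 → I/I/S on L4; bus BusRd; mem=70
  op2 P2: load  L5 → I/I/S on L5; bus BusRd; mem=0
  op3 P1: store L4 := 75 → I/M/I on L4; bus BusRdX; mem=70
  op4 P0: load  L4 → S/S/I on L4; bus BusRd Flush; mem=75
  op5 P1: load  L4 → S/S/I on L4; bus (none); mem=75
  op6 P0: load  L5 → S/I/S on L5; bus BusRd; mem=0
  op7 P2: load  L4 → S/S/S on L4; bus BusRd; mem=75
  op8 P2: load  L4 → S/S/S on L4; bus (none); mem=75
  op9 P1: load  L4 → S/S/S on L4; bus (none); mem=75
  op10 P1: store L3 := 87 → I/M/I on L3; bus BusRdX; mem=20
  op11 P0: store L1 := 35 → M/I/I on L1; bus BusRdX; mem=30
  op12 P2: load  L4 → S/S/S on L4; bus (none); mem=75
  op13 P0: load  L4 → S/S/S on L4; bus (none); mem=75
  op14 P0: load  L5 → S/I/S on L5; bus (none); mem=0
  op15 P2: load  L2 → I/I/S on L2; bus BusRd; mem=80
  op16 P1: store L0 := 88 → I/M/I on L0; bus BusRdX; mem=80
  op17 P1: store L4 := 41 → I/M/I on L4; bus BusRdX; mem=75
  op18 P2: store L4 := 54 → I/I/M on L4; bus BusRdX Flush; mem=41
  op19 P0: load  L4 → S/I/S on L4; bus BusRd Flush; mem=54
  op20 P1: load  L3 → I/M/I on L3; bus (none); mem=20
  op21 P0: store L4 := 25 → M/I/I on L4; bus BusRdX; mem=54
  op22 P2: store L4 := 21 → I/I/M on L4; bus BusRdX Flush; mem=25
  op23 P2: load  L2 → I/I/S on L2; bus (none); mem=80
  op24 P2: store L4 := 36 → I/I/M on L4; bus (none); mem=25
  op25 P2: load  L0 → I/S/S on L0; bus BusRd Flush; mem=88
  op26 P1: load  L4 → I/S/S on L4; bus BusRd Flush; mem=36

memory[L2] = 80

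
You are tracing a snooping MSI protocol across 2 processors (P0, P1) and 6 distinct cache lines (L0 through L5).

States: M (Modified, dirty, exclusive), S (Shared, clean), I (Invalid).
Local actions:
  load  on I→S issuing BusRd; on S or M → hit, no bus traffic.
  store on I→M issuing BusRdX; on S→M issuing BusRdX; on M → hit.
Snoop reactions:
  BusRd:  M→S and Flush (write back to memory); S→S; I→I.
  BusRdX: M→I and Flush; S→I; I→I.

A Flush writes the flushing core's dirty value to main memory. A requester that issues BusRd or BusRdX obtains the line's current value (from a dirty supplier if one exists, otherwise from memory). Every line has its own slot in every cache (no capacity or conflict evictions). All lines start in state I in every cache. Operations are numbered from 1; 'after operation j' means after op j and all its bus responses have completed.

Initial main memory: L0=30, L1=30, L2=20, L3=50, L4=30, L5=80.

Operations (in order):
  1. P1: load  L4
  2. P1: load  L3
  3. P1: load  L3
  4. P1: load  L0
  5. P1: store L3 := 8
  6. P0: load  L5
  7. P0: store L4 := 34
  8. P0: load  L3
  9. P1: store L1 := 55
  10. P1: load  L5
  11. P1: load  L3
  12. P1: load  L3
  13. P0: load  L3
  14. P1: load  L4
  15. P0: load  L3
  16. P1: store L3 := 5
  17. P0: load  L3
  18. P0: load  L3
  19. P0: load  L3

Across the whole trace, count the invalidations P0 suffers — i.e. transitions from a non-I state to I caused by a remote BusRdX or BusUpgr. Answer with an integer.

1. P1: load  L4  bus=[BusRd]  L4: P0=I P1=S  mem[L4]=30
2. P1: load  L3  bus=[BusRd]  L3: P0=I P1=S  mem[L3]=50
3. P1: load  L3  bus=[-]  L3: P0=I P1=S  mem[L3]=50
4. P1: load  L0  bus=[BusRd]  L0: P0=I P1=S  mem[L0]=30
5. P1: store L3 := 8  bus=[BusRdX]  L3: P0=I P1=M  mem[L3]=50
6. P0: load  L5  bus=[BusRd]  L5: P0=S P1=I  mem[L5]=80
7. P0: store L4 := 34  bus=[BusRdX]  L4: P0=M P1=I  mem[L4]=30
8. P0: load  L3  bus=[BusRd,Flush]  L3: P0=S P1=S  mem[L3]=8
9. P1: store L1 := 55  bus=[BusRdX]  L1: P0=I P1=M  mem[L1]=30
10. P1: load  L5  bus=[BusRd]  L5: P0=S P1=S  mem[L5]=80
11. P1: load  L3  bus=[-]  L3: P0=S P1=S  mem[L3]=8
12. P1: load  L3  bus=[-]  L3: P0=S P1=S  mem[L3]=8
13. P0: load  L3  bus=[-]  L3: P0=S P1=S  mem[L3]=8
14. P1: load  L4  bus=[BusRd,Flush]  L4: P0=S P1=S  mem[L4]=34
15. P0: load  L3  bus=[-]  L3: P0=S P1=S  mem[L3]=8
16. P1: store L3 := 5  bus=[BusRdX]  L3: P0=I P1=M  mem[L3]=8
17. P0: load  L3  bus=[BusRd,Flush]  L3: P0=S P1=S  mem[L3]=5
18. P0: load  L3  bus=[-]  L3: P0=S P1=S  mem[L3]=5
19. P0: load  L3  bus=[-]  L3: P0=S P1=S  mem[L3]=5

invalidations = 1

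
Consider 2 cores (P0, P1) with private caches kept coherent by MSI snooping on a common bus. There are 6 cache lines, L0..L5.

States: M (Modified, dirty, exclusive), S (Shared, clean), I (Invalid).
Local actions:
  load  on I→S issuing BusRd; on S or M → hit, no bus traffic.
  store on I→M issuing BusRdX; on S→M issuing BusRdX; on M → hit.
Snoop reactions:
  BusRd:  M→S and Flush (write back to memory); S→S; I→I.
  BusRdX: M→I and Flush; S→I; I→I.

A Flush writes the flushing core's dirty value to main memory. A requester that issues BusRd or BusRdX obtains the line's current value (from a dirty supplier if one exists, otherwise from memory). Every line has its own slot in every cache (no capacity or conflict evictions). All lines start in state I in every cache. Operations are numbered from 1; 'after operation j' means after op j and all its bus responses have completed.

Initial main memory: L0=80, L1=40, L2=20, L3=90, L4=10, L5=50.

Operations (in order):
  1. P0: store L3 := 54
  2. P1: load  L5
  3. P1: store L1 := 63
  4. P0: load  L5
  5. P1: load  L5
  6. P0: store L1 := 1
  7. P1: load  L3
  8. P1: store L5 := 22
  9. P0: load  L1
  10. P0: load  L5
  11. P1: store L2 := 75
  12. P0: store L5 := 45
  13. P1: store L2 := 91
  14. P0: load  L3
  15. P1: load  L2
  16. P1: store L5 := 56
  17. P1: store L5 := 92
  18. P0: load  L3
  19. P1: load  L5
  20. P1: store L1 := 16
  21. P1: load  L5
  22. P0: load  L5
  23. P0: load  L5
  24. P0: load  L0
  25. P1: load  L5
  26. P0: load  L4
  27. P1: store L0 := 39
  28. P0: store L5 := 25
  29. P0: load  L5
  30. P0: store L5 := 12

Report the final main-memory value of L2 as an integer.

1. P0: store L3 := 54  bus=[BusRdX]  L3: P0=M P1=I  mem[L3]=90
2. P1: load  L5  bus=[BusRd]  L5: P0=I P1=S  mem[L5]=50
3. P1: store L1 := 63  bus=[BusRdX]  L1: P0=I P1=M  mem[L1]=40
4. P0: load  L5  bus=[BusRd]  L5: P0=S P1=S  mem[L5]=50
5. P1: load  L5  bus=[-]  L5: P0=S P1=S  mem[L5]=50
6. P0: store L1 := 1  bus=[BusRdX,Flush]  L1: P0=M P1=I  mem[L1]=63
7. P1: load  L3  bus=[BusRd,Flush]  L3: P0=S P1=S  mem[L3]=54
8. P1: store L5 := 22  bus=[BusRdX]  L5: P0=I P1=M  mem[L5]=50
9. P0: load  L1  bus=[-]  L1: P0=M P1=I  mem[L1]=63
10. P0: load  L5  bus=[BusRd,Flush]  L5: P0=S P1=S  mem[L5]=22
11. P1: store L2 := 75  bus=[BusRdX]  L2: P0=I P1=M  mem[L2]=20
12. P0: store L5 := 45  bus=[BusRdX]  L5: P0=M P1=I  mem[L5]=22
13. P1: store L2 := 91  bus=[-]  L2: P0=I P1=M  mem[L2]=20
14. P0: load  L3  bus=[-]  L3: P0=S P1=S  mem[L3]=54
15. P1: load  L2  bus=[-]  L2: P0=I P1=M  mem[L2]=20
16. P1: store L5 := 56  bus=[BusRdX,Flush]  L5: P0=I P1=M  mem[L5]=45
17. P1: store L5 := 92  bus=[-]  L5: P0=I P1=M  mem[L5]=45
18. P0: load  L3  bus=[-]  L3: P0=S P1=S  mem[L3]=54
19. P1: load  L5  bus=[-]  L5: P0=I P1=M  mem[L5]=45
20. P1: store L1 := 16  bus=[BusRdX,Flush]  L1: P0=I P1=M  mem[L1]=1
21. P1: load  L5  bus=[-]  L5: P0=I P1=M  mem[L5]=45
22. P0: load  L5  bus=[BusRd,Flush]  L5: P0=S P1=S  mem[L5]=92
23. P0: load  L5  bus=[-]  L5: P0=S P1=S  mem[L5]=92
24. P0: load  L0  bus=[BusRd]  L0: P0=S P1=I  mem[L0]=80
25. P1: load  L5  bus=[-]  L5: P0=S P1=S  mem[L5]=92
26. P0: load  L4  bus=[BusRd]  L4: P0=S P1=I  mem[L4]=10
27. P1: store L0 := 39  bus=[BusRdX]  L0: P0=I P1=M  mem[L0]=80
28. P0: store L5 := 25  bus=[BusRdX]  L5: P0=M P1=I  mem[L5]=92
29. P0: load  L5  bus=[-]  L5: P0=M P1=I  mem[L5]=92
30. P0: store L5 := 12  bus=[-]  L5: P0=M P1=I  mem[L5]=92

memory[L2] = 20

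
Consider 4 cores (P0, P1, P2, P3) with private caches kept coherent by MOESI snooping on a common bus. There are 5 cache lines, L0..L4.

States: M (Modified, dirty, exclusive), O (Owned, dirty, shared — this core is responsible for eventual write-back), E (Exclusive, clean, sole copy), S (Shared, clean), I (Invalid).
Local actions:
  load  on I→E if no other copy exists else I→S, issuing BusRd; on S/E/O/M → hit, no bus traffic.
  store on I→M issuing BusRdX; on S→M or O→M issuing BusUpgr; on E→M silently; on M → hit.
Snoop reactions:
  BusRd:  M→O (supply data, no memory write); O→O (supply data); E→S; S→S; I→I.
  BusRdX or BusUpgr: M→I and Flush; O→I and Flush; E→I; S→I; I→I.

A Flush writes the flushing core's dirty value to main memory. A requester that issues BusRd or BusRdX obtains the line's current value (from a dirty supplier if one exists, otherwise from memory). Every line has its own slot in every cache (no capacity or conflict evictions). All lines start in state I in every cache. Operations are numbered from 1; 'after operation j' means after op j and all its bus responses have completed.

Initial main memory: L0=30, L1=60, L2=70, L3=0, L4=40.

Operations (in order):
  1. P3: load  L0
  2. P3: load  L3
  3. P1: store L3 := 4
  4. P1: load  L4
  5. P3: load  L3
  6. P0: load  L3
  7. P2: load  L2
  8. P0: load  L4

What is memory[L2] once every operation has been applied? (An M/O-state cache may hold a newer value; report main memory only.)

memory[L2] = 70

  op1 P3: load  L0 → I/I/I/E on L0; bus BusRd; mem=30
  op2 P3: load  L3 → I/I/I/E on L3; bus BusRd; mem=0
  op3 P1: store L3 := 4 → I/M/I/I on L3; bus BusRdX; mem=0
  op4 P1: load  L4 → I/E/I/I on L4; bus BusRd; mem=40
  op5 P3: load  L3 → I/O/I/S on L3; bus BusRd; mem=0
  op6 P0: load  L3 → S/O/I/S on L3; bus BusRd; mem=0
  op7 P2: load  L2 → I/I/E/I on L2; bus BusRd; mem=70
  op8 P0: load  L4 → S/S/I/I on L4; bus BusRd; mem=40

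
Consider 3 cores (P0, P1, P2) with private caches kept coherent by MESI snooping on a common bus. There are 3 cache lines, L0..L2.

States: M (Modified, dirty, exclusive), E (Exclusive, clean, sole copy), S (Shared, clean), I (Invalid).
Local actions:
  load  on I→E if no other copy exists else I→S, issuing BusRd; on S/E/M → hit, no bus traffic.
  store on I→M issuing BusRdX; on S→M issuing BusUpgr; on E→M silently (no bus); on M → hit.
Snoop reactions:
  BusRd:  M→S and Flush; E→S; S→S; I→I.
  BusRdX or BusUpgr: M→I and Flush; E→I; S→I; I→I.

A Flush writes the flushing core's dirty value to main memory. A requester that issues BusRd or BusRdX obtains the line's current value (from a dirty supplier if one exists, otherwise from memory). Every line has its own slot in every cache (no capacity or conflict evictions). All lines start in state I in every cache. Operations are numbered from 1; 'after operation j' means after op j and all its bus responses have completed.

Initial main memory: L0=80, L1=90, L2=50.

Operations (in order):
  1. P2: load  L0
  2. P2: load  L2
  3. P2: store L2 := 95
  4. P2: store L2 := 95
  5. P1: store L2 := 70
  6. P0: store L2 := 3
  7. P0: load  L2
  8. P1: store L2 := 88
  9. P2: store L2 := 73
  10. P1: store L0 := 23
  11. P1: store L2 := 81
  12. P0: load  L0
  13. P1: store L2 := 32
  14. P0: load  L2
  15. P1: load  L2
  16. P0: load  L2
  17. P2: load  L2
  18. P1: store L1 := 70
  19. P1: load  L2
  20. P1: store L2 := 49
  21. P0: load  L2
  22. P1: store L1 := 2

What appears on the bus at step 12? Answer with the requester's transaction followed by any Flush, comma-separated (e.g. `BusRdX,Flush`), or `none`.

step 1: P2: load  L0  ⟶  IIE  (L0)  txn=BusRd  M[L0]=80
step 2: P2: load  L2  ⟶  IIE  (L2)  txn=BusRd  M[L2]=50
step 3: P2: store L2 := 95  ⟶  IIM  (L2)  txn=∅  M[L2]=50
step 4: P2: store L2 := 95  ⟶  IIM  (L2)  txn=∅  M[L2]=50
step 5: P1: store L2 := 70  ⟶  IMI  (L2)  txn=BusRdX+Flush  M[L2]=95
step 6: P0: store L2 := 3  ⟶  MII  (L2)  txn=BusRdX+Flush  M[L2]=70
step 7: P0: load  L2  ⟶  MII  (L2)  txn=∅  M[L2]=70
step 8: P1: store L2 := 88  ⟶  IMI  (L2)  txn=BusRdX+Flush  M[L2]=3
step 9: P2: store L2 := 73  ⟶  IIM  (L2)  txn=BusRdX+Flush  M[L2]=88
step 10: P1: store L0 := 23  ⟶  IMI  (L0)  txn=BusRdX  M[L0]=80
step 11: P1: store L2 := 81  ⟶  IMI  (L2)  txn=BusRdX+Flush  M[L2]=73
step 12: P0: load  L0  ⟶  SSI  (L0)  txn=BusRd+Flush  M[L0]=23
step 13: P1: store L2 := 32  ⟶  IMI  (L2)  txn=∅  M[L2]=73
step 14: P0: load  L2  ⟶  SSI  (L2)  txn=BusRd+Flush  M[L2]=32
step 15: P1: load  L2  ⟶  SSI  (L2)  txn=∅  M[L2]=32
step 16: P0: load  L2  ⟶  SSI  (L2)  txn=∅  M[L2]=32
step 17: P2: load  L2  ⟶  SSS  (L2)  txn=BusRd  M[L2]=32
step 18: P1: store L1 := 70  ⟶  IMI  (L1)  txn=BusRdX  M[L1]=90
step 19: P1: load  L2  ⟶  SSS  (L2)  txn=∅  M[L2]=32
step 20: P1: store L2 := 49  ⟶  IMI  (L2)  txn=BusUpgr  M[L2]=32
step 21: P0: load  L2  ⟶  SSI  (L2)  txn=BusRd+Flush  M[L2]=49
step 22: P1: store L1 := 2  ⟶  IMI  (L1)  txn=∅  M[L1]=90

bus = BusRd,Flush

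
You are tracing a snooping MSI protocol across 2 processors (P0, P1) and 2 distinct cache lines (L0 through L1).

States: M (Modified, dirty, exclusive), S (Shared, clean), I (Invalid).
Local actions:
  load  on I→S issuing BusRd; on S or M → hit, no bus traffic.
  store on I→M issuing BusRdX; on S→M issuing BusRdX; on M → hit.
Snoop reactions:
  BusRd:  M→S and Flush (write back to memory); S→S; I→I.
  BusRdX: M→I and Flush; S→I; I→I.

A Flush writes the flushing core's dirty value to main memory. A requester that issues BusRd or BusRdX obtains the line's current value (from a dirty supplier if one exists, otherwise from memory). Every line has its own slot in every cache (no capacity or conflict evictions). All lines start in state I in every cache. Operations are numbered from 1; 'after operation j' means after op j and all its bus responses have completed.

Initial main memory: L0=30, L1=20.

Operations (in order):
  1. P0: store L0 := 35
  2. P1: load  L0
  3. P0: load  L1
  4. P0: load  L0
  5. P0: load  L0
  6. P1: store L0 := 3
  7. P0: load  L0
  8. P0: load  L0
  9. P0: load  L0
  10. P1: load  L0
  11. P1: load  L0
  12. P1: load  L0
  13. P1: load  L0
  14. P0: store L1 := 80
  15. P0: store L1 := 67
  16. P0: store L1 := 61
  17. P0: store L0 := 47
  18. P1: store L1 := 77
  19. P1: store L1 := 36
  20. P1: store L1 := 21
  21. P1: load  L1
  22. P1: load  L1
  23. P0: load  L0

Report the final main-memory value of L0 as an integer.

memory[L0] = 3

step 1: P0: store L0 := 35  ⟶  MI  (L0)  txn=BusRdX  M[L0]=30
step 2: P1: load  L0  ⟶  SS  (L0)  txn=BusRd+Flush  M[L0]=35
step 3: P0: load  L1  ⟶  SI  (L1)  txn=BusRd  M[L1]=20
step 4: P0: load  L0  ⟶  SS  (L0)  txn=∅  M[L0]=35
step 5: P0: load  L0  ⟶  SS  (L0)  txn=∅  M[L0]=35
step 6: P1: store L0 := 3  ⟶  IM  (L0)  txn=BusRdX  M[L0]=35
step 7: P0: load  L0  ⟶  SS  (L0)  txn=BusRd+Flush  M[L0]=3
step 8: P0: load  L0  ⟶  SS  (L0)  txn=∅  M[L0]=3
step 9: P0: load  L0  ⟶  SS  (L0)  txn=∅  M[L0]=3
step 10: P1: load  L0  ⟶  SS  (L0)  txn=∅  M[L0]=3
step 11: P1: load  L0  ⟶  SS  (L0)  txn=∅  M[L0]=3
step 12: P1: load  L0  ⟶  SS  (L0)  txn=∅  M[L0]=3
step 13: P1: load  L0  ⟶  SS  (L0)  txn=∅  M[L0]=3
step 14: P0: store L1 := 80  ⟶  MI  (L1)  txn=BusRdX  M[L1]=20
step 15: P0: store L1 := 67  ⟶  MI  (L1)  txn=∅  M[L1]=20
step 16: P0: store L1 := 61  ⟶  MI  (L1)  txn=∅  M[L1]=20
step 17: P0: store L0 := 47  ⟶  MI  (L0)  txn=BusRdX  M[L0]=3
step 18: P1: store L1 := 77  ⟶  IM  (L1)  txn=BusRdX+Flush  M[L1]=61
step 19: P1: store L1 := 36  ⟶  IM  (L1)  txn=∅  M[L1]=61
step 20: P1: store L1 := 21  ⟶  IM  (L1)  txn=∅  M[L1]=61
step 21: P1: load  L1  ⟶  IM  (L1)  txn=∅  M[L1]=61
step 22: P1: load  L1  ⟶  IM  (L1)  txn=∅  M[L1]=61
step 23: P0: load  L0  ⟶  MI  (L0)  txn=∅  M[L0]=3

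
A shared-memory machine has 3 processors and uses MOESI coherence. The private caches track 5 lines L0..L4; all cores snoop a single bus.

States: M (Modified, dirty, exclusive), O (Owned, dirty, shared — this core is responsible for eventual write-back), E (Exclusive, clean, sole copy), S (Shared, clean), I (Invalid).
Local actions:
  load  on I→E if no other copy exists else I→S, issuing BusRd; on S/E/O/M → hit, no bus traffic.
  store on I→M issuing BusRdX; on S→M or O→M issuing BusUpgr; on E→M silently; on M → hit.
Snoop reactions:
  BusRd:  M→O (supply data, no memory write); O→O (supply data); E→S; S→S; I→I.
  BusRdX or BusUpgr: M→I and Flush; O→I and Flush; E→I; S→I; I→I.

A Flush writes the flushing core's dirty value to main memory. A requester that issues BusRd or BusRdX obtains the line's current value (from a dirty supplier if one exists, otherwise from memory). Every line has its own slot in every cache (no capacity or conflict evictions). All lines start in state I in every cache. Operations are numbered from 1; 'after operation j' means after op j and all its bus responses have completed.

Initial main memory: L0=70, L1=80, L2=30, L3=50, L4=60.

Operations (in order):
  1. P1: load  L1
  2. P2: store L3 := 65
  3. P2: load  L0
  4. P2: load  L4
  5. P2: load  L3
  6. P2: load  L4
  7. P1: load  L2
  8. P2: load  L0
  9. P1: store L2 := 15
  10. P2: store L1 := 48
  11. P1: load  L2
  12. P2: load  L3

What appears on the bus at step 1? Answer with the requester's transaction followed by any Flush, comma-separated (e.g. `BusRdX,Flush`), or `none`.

1. P1: load  L1  bus=[BusRd]  L1: P0=I P1=E P2=I  mem[L1]=80
2. P2: store L3 := 65  bus=[BusRdX]  L3: P0=I P1=I P2=M  mem[L3]=50
3. P2: load  L0  bus=[BusRd]  L0: P0=I P1=I P2=E  mem[L0]=70
4. P2: load  L4  bus=[BusRd]  L4: P0=I P1=I P2=E  mem[L4]=60
5. P2: load  L3  bus=[-]  L3: P0=I P1=I P2=M  mem[L3]=50
6. P2: load  L4  bus=[-]  L4: P0=I P1=I P2=E  mem[L4]=60
7. P1: load  L2  bus=[BusRd]  L2: P0=I P1=E P2=I  mem[L2]=30
8. P2: load  L0  bus=[-]  L0: P0=I P1=I P2=E  mem[L0]=70
9. P1: store L2 := 15  bus=[-]  L2: P0=I P1=M P2=I  mem[L2]=30
10. P2: store L1 := 48  bus=[BusRdX]  L1: P0=I P1=I P2=M  mem[L1]=80
11. P1: load  L2  bus=[-]  L2: P0=I P1=M P2=I  mem[L2]=30
12. P2: load  L3  bus=[-]  L3: P0=I P1=I P2=M  mem[L3]=50

bus = BusRd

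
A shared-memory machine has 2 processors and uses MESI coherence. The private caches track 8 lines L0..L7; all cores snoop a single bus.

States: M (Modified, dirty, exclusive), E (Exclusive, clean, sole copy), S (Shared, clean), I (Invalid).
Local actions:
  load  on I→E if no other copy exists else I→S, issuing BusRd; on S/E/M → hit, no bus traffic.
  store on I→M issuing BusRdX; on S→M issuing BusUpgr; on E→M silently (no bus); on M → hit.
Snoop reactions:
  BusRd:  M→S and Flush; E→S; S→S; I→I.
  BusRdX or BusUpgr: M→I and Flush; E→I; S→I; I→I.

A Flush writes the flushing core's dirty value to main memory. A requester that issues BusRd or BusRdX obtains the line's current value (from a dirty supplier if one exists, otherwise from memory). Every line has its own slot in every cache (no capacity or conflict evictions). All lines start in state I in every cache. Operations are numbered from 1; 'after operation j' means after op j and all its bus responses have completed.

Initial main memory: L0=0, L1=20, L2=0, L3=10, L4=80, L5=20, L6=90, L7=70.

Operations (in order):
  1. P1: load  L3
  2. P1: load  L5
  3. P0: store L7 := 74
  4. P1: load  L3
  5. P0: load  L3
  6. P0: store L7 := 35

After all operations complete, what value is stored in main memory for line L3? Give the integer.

memory[L3] = 10

step 1: P1: load  L3  ⟶  IE  (L3)  txn=BusRd  M[L3]=10
step 2: P1: load  L5  ⟶  IE  (L5)  txn=BusRd  M[L5]=20
step 3: P0: store L7 := 74  ⟶  MI  (L7)  txn=BusRdX  M[L7]=70
step 4: P1: load  L3  ⟶  IE  (L3)  txn=∅  M[L3]=10
step 5: P0: load  L3  ⟶  SS  (L3)  txn=BusRd  M[L3]=10
step 6: P0: store L7 := 35  ⟶  MI  (L7)  txn=∅  M[L7]=70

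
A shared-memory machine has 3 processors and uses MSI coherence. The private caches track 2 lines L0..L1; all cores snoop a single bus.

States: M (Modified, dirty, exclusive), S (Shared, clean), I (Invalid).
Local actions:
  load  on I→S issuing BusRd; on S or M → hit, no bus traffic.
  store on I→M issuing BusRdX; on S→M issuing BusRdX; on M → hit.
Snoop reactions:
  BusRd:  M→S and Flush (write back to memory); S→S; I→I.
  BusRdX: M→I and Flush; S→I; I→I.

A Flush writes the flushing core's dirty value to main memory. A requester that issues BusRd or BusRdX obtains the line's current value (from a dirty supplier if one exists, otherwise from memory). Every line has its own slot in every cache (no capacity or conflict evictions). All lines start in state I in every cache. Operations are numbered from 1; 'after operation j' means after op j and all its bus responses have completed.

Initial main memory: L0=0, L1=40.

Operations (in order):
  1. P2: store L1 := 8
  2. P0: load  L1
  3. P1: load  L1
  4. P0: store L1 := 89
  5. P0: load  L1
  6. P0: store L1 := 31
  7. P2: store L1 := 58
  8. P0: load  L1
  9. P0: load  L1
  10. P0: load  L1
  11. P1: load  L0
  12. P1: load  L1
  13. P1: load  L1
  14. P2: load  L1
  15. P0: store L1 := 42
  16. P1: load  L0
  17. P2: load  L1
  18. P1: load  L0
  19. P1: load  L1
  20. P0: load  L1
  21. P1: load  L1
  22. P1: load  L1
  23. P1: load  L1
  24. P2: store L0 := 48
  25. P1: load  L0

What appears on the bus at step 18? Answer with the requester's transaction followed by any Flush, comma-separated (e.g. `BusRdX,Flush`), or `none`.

step 1: P2: store L1 := 8  ⟶  IIM  (L1)  txn=BusRdX  M[L1]=40
step 2: P0: load  L1  ⟶  SIS  (L1)  txn=BusRd+Flush  M[L1]=8
step 3: P1: load  L1  ⟶  SSS  (L1)  txn=BusRd  M[L1]=8
step 4: P0: store L1 := 89  ⟶  MII  (L1)  txn=BusRdX  M[L1]=8
step 5: P0: load  L1  ⟶  MII  (L1)  txn=∅  M[L1]=8
step 6: P0: store L1 := 31  ⟶  MII  (L1)  txn=∅  M[L1]=8
step 7: P2: store L1 := 58  ⟶  IIM  (L1)  txn=BusRdX+Flush  M[L1]=31
step 8: P0: load  L1  ⟶  SIS  (L1)  txn=BusRd+Flush  M[L1]=58
step 9: P0: load  L1  ⟶  SIS  (L1)  txn=∅  M[L1]=58
step 10: P0: load  L1  ⟶  SIS  (L1)  txn=∅  M[L1]=58
step 11: P1: load  L0  ⟶  ISI  (L0)  txn=BusRd  M[L0]=0
step 12: P1: load  L1  ⟶  SSS  (L1)  txn=BusRd  M[L1]=58
step 13: P1: load  L1  ⟶  SSS  (L1)  txn=∅  M[L1]=58
step 14: P2: load  L1  ⟶  SSS  (L1)  txn=∅  M[L1]=58
step 15: P0: store L1 := 42  ⟶  MII  (L1)  txn=BusRdX  M[L1]=58
step 16: P1: load  L0  ⟶  ISI  (L0)  txn=∅  M[L0]=0
step 17: P2: load  L1  ⟶  SIS  (L1)  txn=BusRd+Flush  M[L1]=42
step 18: P1: load  L0  ⟶  ISI  (L0)  txn=∅  M[L0]=0
step 19: P1: load  L1  ⟶  SSS  (L1)  txn=BusRd  M[L1]=42
step 20: P0: load  L1  ⟶  SSS  (L1)  txn=∅  M[L1]=42
step 21: P1: load  L1  ⟶  SSS  (L1)  txn=∅  M[L1]=42
step 22: P1: load  L1  ⟶  SSS  (L1)  txn=∅  M[L1]=42
step 23: P1: load  L1  ⟶  SSS  (L1)  txn=∅  M[L1]=42
step 24: P2: store L0 := 48  ⟶  IIM  (L0)  txn=BusRdX  M[L0]=0
step 25: P1: load  L0  ⟶  ISS  (L0)  txn=BusRd+Flush  M[L0]=48

bus = none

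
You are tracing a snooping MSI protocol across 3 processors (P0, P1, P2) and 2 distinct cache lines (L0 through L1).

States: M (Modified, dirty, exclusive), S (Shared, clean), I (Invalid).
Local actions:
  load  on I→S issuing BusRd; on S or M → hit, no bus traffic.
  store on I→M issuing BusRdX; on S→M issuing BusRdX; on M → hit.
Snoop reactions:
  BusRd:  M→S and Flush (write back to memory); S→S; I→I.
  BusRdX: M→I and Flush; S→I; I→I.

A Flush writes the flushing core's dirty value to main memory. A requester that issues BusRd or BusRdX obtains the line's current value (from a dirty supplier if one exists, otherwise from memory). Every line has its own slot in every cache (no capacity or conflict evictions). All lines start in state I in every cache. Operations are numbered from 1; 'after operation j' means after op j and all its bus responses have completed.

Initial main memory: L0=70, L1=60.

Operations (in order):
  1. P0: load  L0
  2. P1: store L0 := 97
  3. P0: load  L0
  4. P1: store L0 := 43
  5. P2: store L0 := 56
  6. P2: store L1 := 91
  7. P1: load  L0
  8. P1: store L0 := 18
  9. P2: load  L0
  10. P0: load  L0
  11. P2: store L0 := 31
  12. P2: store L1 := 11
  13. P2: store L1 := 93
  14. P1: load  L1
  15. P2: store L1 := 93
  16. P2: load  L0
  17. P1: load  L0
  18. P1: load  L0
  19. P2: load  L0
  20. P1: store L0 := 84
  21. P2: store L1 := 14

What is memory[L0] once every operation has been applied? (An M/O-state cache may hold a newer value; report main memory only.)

memory[L0] = 31

1. P0: load  L0  bus=[BusRd]  L0: P0=S P1=I P2=I  mem[L0]=70
2. P1: store L0 := 97  bus=[BusRdX]  L0: P0=I P1=M P2=I  mem[L0]=70
3. P0: load  L0  bus=[BusRd,Flush]  L0: P0=S P1=S P2=I  mem[L0]=97
4. P1: store L0 := 43  bus=[BusRdX]  L0: P0=I P1=M P2=I  mem[L0]=97
5. P2: store L0 := 56  bus=[BusRdX,Flush]  L0: P0=I P1=I P2=M  mem[L0]=43
6. P2: store L1 := 91  bus=[BusRdX]  L1: P0=I P1=I P2=M  mem[L1]=60
7. P1: load  L0  bus=[BusRd,Flush]  L0: P0=I P1=S P2=S  mem[L0]=56
8. P1: store L0 := 18  bus=[BusRdX]  L0: P0=I P1=M P2=I  mem[L0]=56
9. P2: load  L0  bus=[BusRd,Flush]  L0: P0=I P1=S P2=S  mem[L0]=18
10. P0: load  L0  bus=[BusRd]  L0: P0=S P1=S P2=S  mem[L0]=18
11. P2: store L0 := 31  bus=[BusRdX]  L0: P0=I P1=I P2=M  mem[L0]=18
12. P2: store L1 := 11  bus=[-]  L1: P0=I P1=I P2=M  mem[L1]=60
13. P2: store L1 := 93  bus=[-]  L1: P0=I P1=I P2=M  mem[L1]=60
14. P1: load  L1  bus=[BusRd,Flush]  L1: P0=I P1=S P2=S  mem[L1]=93
15. P2: store L1 := 93  bus=[BusRdX]  L1: P0=I P1=I P2=M  mem[L1]=93
16. P2: load  L0  bus=[-]  L0: P0=I P1=I P2=M  mem[L0]=18
17. P1: load  L0  bus=[BusRd,Flush]  L0: P0=I P1=S P2=S  mem[L0]=31
18. P1: load  L0  bus=[-]  L0: P0=I P1=S P2=S  mem[L0]=31
19. P2: load  L0  bus=[-]  L0: P0=I P1=S P2=S  mem[L0]=31
20. P1: store L0 := 84  bus=[BusRdX]  L0: P0=I P1=M P2=I  mem[L0]=31
21. P2: store L1 := 14  bus=[-]  L1: P0=I P1=I P2=M  mem[L1]=93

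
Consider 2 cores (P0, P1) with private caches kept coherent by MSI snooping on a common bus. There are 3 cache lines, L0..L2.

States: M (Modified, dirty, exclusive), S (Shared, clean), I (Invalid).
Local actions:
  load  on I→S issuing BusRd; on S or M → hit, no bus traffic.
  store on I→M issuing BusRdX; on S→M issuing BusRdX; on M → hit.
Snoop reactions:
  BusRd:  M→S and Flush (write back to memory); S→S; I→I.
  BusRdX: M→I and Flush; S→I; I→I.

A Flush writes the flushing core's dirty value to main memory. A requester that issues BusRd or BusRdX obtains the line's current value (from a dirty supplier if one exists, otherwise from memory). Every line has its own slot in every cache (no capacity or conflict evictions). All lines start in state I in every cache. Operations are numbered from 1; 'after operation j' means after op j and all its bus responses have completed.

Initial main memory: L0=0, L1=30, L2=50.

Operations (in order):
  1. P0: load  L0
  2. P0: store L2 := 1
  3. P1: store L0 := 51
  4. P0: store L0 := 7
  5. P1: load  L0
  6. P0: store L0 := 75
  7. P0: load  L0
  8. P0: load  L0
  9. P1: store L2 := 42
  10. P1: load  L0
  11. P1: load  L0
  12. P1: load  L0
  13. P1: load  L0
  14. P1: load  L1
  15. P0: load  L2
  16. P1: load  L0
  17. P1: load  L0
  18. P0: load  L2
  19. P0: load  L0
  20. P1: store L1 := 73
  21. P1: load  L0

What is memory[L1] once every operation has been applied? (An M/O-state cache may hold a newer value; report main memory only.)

step 1: P0: load  L0  ⟶  SI  (L0)  txn=BusRd  M[L0]=0
step 2: P0: store L2 := 1  ⟶  MI  (L2)  txn=BusRdX  M[L2]=50
step 3: P1: store L0 := 51  ⟶  IM  (L0)  txn=BusRdX  M[L0]=0
step 4: P0: store L0 := 7  ⟶  MI  (L0)  txn=BusRdX+Flush  M[L0]=51
step 5: P1: load  L0  ⟶  SS  (L0)  txn=BusRd+Flush  M[L0]=7
step 6: P0: store L0 := 75  ⟶  MI  (L0)  txn=BusRdX  M[L0]=7
step 7: P0: load  L0  ⟶  MI  (L0)  txn=∅  M[L0]=7
step 8: P0: load  L0  ⟶  MI  (L0)  txn=∅  M[L0]=7
step 9: P1: store L2 := 42  ⟶  IM  (L2)  txn=BusRdX+Flush  M[L2]=1
step 10: P1: load  L0  ⟶  SS  (L0)  txn=BusRd+Flush  M[L0]=75
step 11: P1: load  L0  ⟶  SS  (L0)  txn=∅  M[L0]=75
step 12: P1: load  L0  ⟶  SS  (L0)  txn=∅  M[L0]=75
step 13: P1: load  L0  ⟶  SS  (L0)  txn=∅  M[L0]=75
step 14: P1: load  L1  ⟶  IS  (L1)  txn=BusRd  M[L1]=30
step 15: P0: load  L2  ⟶  SS  (L2)  txn=BusRd+Flush  M[L2]=42
step 16: P1: load  L0  ⟶  SS  (L0)  txn=∅  M[L0]=75
step 17: P1: load  L0  ⟶  SS  (L0)  txn=∅  M[L0]=75
step 18: P0: load  L2  ⟶  SS  (L2)  txn=∅  M[L2]=42
step 19: P0: load  L0  ⟶  SS  (L0)  txn=∅  M[L0]=75
step 20: P1: store L1 := 73  ⟶  IM  (L1)  txn=BusRdX  M[L1]=30
step 21: P1: load  L0  ⟶  SS  (L0)  txn=∅  M[L0]=75

memory[L1] = 30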